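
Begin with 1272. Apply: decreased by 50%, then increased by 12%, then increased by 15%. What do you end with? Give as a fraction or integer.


Start: 1272
Step 1: decrease by 50% => multiply by 50/100
  1272 * 50/100 = 636
Step 2: increase by 12% => multiply by 112/100
  636 * 112/100 = 17808/25
Step 3: increase by 15% => multiply by 115/100
  17808/25 * 115/100 = 102396/125
Final value = 102396/125

102396/125


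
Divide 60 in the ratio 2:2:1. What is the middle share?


Ratio = 2:2:1
Total parts = 2 + 2 + 1 = 5
Value per part = 60 / 5 = 12
First share = 2 * 12 = 24
Middle share = 2 * 12 = 24
Third share = 1 * 12 = 12

24


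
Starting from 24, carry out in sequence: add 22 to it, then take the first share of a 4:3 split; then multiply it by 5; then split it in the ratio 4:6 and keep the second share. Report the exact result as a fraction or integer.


Start with 24.
Step 1: Add 22: 24+22=46; split 4:3 first = 46*4/7 = 184/7
Step 2: Multiply by 5: 184/7 * 5 = 920/7
Step 3: Split 4:6, second share = 920/7 * 6/10 = 552/7
Final result = 552/7

552/7


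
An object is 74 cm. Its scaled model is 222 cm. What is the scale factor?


Original length = 74 cm
Scaled length = 222 cm
Scale factor = 222 / 74
= 3

3


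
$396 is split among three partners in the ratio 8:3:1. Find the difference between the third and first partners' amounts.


Total parts = 8 + 3 + 1 = 12
Value per part = 396 / 12 = 33
Shares: 8*33=264, 3*33=99, 1*33=33
Third share = 33, first share = 264
Difference = |33 - 264| = 231

231


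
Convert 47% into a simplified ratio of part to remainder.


Part = 47%, Remainder = 53%
Ratio = 47:53
GCD(47, 53) = 1
Simplify: 47:53 = 47:53

47:53


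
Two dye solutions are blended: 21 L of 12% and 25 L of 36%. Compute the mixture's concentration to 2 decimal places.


Solute in mixture 1 = 12% of 21 L = 21*12/100 = 63/25 L
Solute in mixture 2 = 36% of 25 L = 25*36/100 = 9 L
Total solute = 63/25 + 9 = 288/25 L
Total volume = 21 + 25 = 46 L
Final concentration = 288/25/46 * 100 = 25.04%

25.04


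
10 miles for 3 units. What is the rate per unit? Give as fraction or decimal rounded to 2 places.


Total miles = 10
Number of units = 3
Unit rate = 10 / 3
= 3.33 miles per unit

3.33


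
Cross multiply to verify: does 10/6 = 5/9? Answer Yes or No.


Cross multiply to check 10/6 = 5/9
Left cross product: 10 * 9 = 90
Right cross product: 6 * 5 = 30
90 != 30
Not equal, so proportions differ => No

No


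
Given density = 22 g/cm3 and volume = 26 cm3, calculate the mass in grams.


Using mass = density * volume
Density = 22 g/cm3
Volume = 26 cm3
Mass = 22 * 26
= 572 g

572


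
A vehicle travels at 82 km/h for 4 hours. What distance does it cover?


Using distance = speed * time
Speed = 82 km/h
Time = 4 hours
Distance = 82 * 4
= 328 km

328


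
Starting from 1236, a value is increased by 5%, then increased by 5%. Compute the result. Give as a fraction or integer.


Start: 1236
Step 1: increase by 5% => multiply by 105/100
  1236 * 105/100 = 6489/5
Step 2: increase by 5% => multiply by 105/100
  6489/5 * 105/100 = 136269/100
Final value = 136269/100

136269/100


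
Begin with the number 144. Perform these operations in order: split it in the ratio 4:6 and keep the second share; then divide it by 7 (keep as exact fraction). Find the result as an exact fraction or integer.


Start with 144.
Step 1: Split 4:6, second share = 144 * 6/10 = 432/5
Step 2: Divide by 7: 432/5 / 7 = 432/35
Final result = 432/35

432/35


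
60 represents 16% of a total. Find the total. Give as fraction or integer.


Given: 60 is 16% of the whole
Set up: 60 = 16/100 * whole
whole = 60 * 100 / 16
whole = 6000 / 16
whole = 375

375


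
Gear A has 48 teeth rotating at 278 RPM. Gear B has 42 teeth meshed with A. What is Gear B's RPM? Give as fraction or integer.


Gear ratio: teeth_A * RPM_A = teeth_B * RPM_B
48 * 278 = 42 * RPM_B
13344 = 42 * RPM_B
RPM_B = 13344 / 42
RPM_B = 2224/7

2224/7


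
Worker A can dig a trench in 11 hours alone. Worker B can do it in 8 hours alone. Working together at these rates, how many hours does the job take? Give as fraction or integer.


Rate of A = 1/11 job per hour
Rate of B = 1/8 job per hour
Combined rate = 1/11 + 1/8
Find common denominator: (8 + 11)/(11*8) = 19/88
Combined rate = 19/88 job per hour
Time together = 1 / (19/88) = 88/19 hours

88/19


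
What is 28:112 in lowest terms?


Find GCD(28, 112)
GCD = 28
Divide both by 28: 28/28 = 1, 112/28 = 4
Simplified ratio = 1:4

1:4


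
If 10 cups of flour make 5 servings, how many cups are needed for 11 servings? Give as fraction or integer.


Original: 10 cups for 5 servings
Target servings = 11
Scaling factor = 11/5
New amount = 10 * 11/5
= 110/5
= 22 cups

22


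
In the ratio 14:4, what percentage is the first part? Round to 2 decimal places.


Total parts = 14 + 4 = 18
First part fraction = 14/18
Percentage = (14/18) * 100
= 0.777778 * 100
= 77.78%

77.78


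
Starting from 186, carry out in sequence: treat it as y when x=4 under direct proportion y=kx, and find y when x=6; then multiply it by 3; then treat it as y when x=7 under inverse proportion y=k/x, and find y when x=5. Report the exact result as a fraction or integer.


Start with 186.
Step 1: Direct prop: k = (186)/4; new y = k*6 = 186*6/4 = 279
Step 2: Multiply by 3: 279 * 3 = 837
Step 3: Inverse prop: k = (837)*7; new y = k/5 = 837*7/5 = 5859/5
Final result = 5859/5

5859/5


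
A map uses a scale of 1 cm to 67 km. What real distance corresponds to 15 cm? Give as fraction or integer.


Map scale: 1 cm = 67 km
Measured distance on map = 15 cm
Set up proportion: 15 * 67 / 1
= 1005 / 1
= 1005 km

1005


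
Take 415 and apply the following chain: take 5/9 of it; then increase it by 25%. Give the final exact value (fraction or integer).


Start with 415.
Step 1: Take 5/9: 415 * 5/9 = 2075/9
Step 2: Increase by 25%: 2075/9 * 125/100 = 10375/36
Final result = 10375/36

10375/36


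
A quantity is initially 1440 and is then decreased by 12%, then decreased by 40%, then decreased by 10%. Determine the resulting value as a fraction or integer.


Start: 1440
Step 1: decrease by 12% => multiply by 88/100
  1440 * 88/100 = 6336/5
Step 2: decrease by 40% => multiply by 60/100
  6336/5 * 60/100 = 19008/25
Step 3: decrease by 10% => multiply by 90/100
  19008/25 * 90/100 = 85536/125
Final value = 85536/125

85536/125


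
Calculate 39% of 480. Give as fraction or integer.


Compute 39% of 480
Convert percentage: 39% = 39/100
Multiply: 480 * 39/100
= 18720/100
= 936/5

936/5


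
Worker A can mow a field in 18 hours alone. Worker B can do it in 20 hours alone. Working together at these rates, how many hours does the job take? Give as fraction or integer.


Rate of A = 1/18 job per hour
Rate of B = 1/20 job per hour
Combined rate = 1/18 + 1/20
Find common denominator: (20 + 18)/(18*20) = 38/360
Combined rate = 19/180 job per hour
Time together = 1 / (19/180) = 180/19 hours

180/19


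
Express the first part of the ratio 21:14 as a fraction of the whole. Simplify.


Total parts = 21 + 14 = 35
First part fraction = 21/35
Simplify: 21/35 = 3/5

3/5


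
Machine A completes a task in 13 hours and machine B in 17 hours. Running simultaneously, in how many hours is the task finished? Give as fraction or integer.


Rate of A = 1/13 job per hour
Rate of B = 1/17 job per hour
Combined rate = 1/13 + 1/17
Find common denominator: (17 + 13)/(13*17) = 30/221
Combined rate = 30/221 job per hour
Time together = 1 / (30/221) = 221/30 hours

221/30


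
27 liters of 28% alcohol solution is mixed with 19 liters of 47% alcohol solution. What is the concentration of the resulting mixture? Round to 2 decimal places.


Solute in mixture 1 = 28% of 27 L = 27*28/100 = 189/25 L
Solute in mixture 2 = 47% of 19 L = 19*47/100 = 893/100 L
Total solute = 189/25 + 893/100 = 1649/100 L
Total volume = 27 + 19 = 46 L
Final concentration = 1649/100/46 * 100 = 35.85%

35.85


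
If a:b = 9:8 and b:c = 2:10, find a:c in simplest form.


Given a:b = 9:8 and b:c = 2:10
Make b consistent. Multiply first ratio by 2: a:b = 18:16
Multiply second ratio by 8: b:c = 16:80
Now b = 16 in both, so a:b:c = 18:16:80
Therefore a:c = 18:80
Simplify by GCD: a:c = 9:40

9:40


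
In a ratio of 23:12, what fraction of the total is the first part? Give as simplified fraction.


Total parts = 23 + 12 = 35
First part fraction = 23/35
Simplify: 23/35 = 23/35

23/35


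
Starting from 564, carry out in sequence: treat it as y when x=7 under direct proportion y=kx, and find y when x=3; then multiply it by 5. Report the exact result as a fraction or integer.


Start with 564.
Step 1: Direct prop: k = (564)/7; new y = k*3 = 564*3/7 = 1692/7
Step 2: Multiply by 5: 1692/7 * 5 = 8460/7
Final result = 8460/7

8460/7


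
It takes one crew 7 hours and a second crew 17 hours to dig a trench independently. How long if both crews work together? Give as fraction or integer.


Rate of A = 1/7 job per hour
Rate of B = 1/17 job per hour
Combined rate = 1/7 + 1/17
Find common denominator: (17 + 7)/(7*17) = 24/119
Combined rate = 24/119 job per hour
Time together = 1 / (24/119) = 119/24 hours

119/24


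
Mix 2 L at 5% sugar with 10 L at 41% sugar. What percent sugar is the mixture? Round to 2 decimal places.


Solute in mixture 1 = 5% of 2 L = 2*5/100 = 1/10 L
Solute in mixture 2 = 41% of 10 L = 10*41/100 = 41/10 L
Total solute = 1/10 + 41/10 = 21/5 L
Total volume = 2 + 10 = 12 L
Final concentration = 21/5/12 * 100 = 35.00%

35.00


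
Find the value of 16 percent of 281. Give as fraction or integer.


Compute 16% of 281
Convert percentage: 16% = 16/100
Multiply: 281 * 16/100
= 4496/100
= 1124/25

1124/25


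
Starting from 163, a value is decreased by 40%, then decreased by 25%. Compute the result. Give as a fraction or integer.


Start: 163
Step 1: decrease by 40% => multiply by 60/100
  163 * 60/100 = 489/5
Step 2: decrease by 25% => multiply by 75/100
  489/5 * 75/100 = 1467/20
Final value = 1467/20

1467/20


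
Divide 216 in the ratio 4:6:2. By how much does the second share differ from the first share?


Total parts = 4 + 6 + 2 = 12
Value per part = 216 / 12 = 18
Shares: 4*18=72, 6*18=108, 2*18=36
Second share = 108, first share = 72
Difference = |108 - 72| = 36

36


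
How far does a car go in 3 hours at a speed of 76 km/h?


Using distance = speed * time
Speed = 76 km/h
Time = 3 hours
Distance = 76 * 3
= 228 km

228


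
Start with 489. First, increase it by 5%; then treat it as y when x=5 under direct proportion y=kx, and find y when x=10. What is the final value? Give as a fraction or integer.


Start with 489.
Step 1: Increase by 5%: 489 * 105/100 = 10269/20
Step 2: Direct prop: k = (10269/20)/5; new y = k*10 = 10269/20*10/5 = 10269/10
Final result = 10269/10

10269/10


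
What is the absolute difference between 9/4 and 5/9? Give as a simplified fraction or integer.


Simplify: 9/4 = 9/4 and 5/9 = 5/9
Find common denominator: LCD = 36
Convert: 81/36 and 20/36
Difference = |81 - 20|/36 = 61/36
Simplified = 61/36

61/36


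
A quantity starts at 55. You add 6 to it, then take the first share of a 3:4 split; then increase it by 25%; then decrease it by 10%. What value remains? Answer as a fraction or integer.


Start with 55.
Step 1: Add 6: 55+6=61; split 3:4 first = 61*3/7 = 183/7
Step 2: Increase by 25%: 183/7 * 125/100 = 915/28
Step 3: Decrease by 10%: 915/28 * 90/100 = 1647/56
Final result = 1647/56

1647/56


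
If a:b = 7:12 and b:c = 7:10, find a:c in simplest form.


Given a:b = 7:12 and b:c = 7:10
Make b consistent. Multiply first ratio by 7: a:b = 49:84
Multiply second ratio by 12: b:c = 84:120
Now b = 84 in both, so a:b:c = 49:84:120
Therefore a:c = 49:120
Simplify by GCD: a:c = 49:120

49:120


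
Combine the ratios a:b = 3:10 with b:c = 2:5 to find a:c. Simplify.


Given a:b = 3:10 and b:c = 2:5
Make b consistent. Multiply first ratio by 2: a:b = 6:20
Multiply second ratio by 10: b:c = 20:50
Now b = 20 in both, so a:b:c = 6:20:50
Therefore a:c = 6:50
Simplify by GCD: a:c = 3:25

3:25


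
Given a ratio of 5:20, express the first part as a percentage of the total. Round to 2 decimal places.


Total parts = 5 + 20 = 25
First part fraction = 5/25
Percentage = (5/25) * 100
= 0.2 * 100
= 20.00%

20.00


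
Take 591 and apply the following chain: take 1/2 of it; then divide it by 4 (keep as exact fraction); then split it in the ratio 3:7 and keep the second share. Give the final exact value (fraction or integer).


Start with 591.
Step 1: Take 1/2: 591 * 1/2 = 591/2
Step 2: Divide by 4: 591/2 / 4 = 591/8
Step 3: Split 3:7, second share = 591/8 * 7/10 = 4137/80
Final result = 4137/80

4137/80


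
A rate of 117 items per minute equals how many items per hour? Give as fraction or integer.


Converting from per minute to per hour
Rate = 117 items per minute
Multiply by 60: 117 * 60
= 7020 items per hour

7020


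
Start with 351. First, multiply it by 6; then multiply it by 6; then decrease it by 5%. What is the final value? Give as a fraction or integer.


Start with 351.
Step 1: Multiply by 6: 351 * 6 = 2106
Step 2: Multiply by 6: 2106 * 6 = 12636
Step 3: Decrease by 5%: 12636 * 95/100 = 60021/5
Final result = 60021/5

60021/5


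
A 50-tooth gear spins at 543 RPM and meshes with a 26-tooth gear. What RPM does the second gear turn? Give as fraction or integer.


Gear ratio: teeth_A * RPM_A = teeth_B * RPM_B
50 * 543 = 26 * RPM_B
27150 = 26 * RPM_B
RPM_B = 27150 / 26
RPM_B = 13575/13

13575/13


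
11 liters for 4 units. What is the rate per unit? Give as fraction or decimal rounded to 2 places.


Total liters = 11
Number of units = 4
Unit rate = 11 / 4
= 2.75 liters per unit

2.75


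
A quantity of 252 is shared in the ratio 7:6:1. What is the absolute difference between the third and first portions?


Total parts = 7 + 6 + 1 = 14
Value per part = 252 / 14 = 18
Shares: 7*18=126, 6*18=108, 1*18=18
Third share = 18, first share = 126
Difference = |18 - 126| = 108

108


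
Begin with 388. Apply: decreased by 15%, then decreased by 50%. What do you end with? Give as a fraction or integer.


Start: 388
Step 1: decrease by 15% => multiply by 85/100
  388 * 85/100 = 1649/5
Step 2: decrease by 50% => multiply by 50/100
  1649/5 * 50/100 = 1649/10
Final value = 1649/10

1649/10


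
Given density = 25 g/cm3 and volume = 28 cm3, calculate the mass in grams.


Using mass = density * volume
Density = 25 g/cm3
Volume = 28 cm3
Mass = 25 * 28
= 700 g

700


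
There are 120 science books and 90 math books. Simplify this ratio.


Find GCD(120, 90)
GCD = 30
Divide both by 30: 120/30 = 4, 90/30 = 3
Simplified ratio = 4:3

4:3


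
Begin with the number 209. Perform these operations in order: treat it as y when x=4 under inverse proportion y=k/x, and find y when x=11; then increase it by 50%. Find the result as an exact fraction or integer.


Start with 209.
Step 1: Inverse prop: k = (209)*4; new y = k/11 = 209*4/11 = 76
Step 2: Increase by 50%: 76 * 150/100 = 114
Final result = 114

114


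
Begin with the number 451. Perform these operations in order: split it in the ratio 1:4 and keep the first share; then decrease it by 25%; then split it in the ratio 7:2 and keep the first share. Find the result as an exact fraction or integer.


Start with 451.
Step 1: Split 1:4, first share = 451 * 1/5 = 451/5
Step 2: Decrease by 25%: 451/5 * 75/100 = 1353/20
Step 3: Split 7:2, first share = 1353/20 * 7/9 = 3157/60
Final result = 3157/60

3157/60


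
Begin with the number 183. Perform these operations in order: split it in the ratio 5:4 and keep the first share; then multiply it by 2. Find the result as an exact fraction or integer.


Start with 183.
Step 1: Split 5:4, first share = 183 * 5/9 = 305/3
Step 2: Multiply by 2: 305/3 * 2 = 610/3
Final result = 610/3

610/3


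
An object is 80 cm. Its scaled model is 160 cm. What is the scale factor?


Original length = 80 cm
Scaled length = 160 cm
Scale factor = 160 / 80
= 2

2


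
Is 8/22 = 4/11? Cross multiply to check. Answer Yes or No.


Cross multiply to check 8/22 = 4/11
Left cross product: 8 * 11 = 88
Right cross product: 22 * 4 = 88
88 = 88
Equal, so proportions match => Yes

Yes


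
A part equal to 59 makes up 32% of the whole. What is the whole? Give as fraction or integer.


Given: 59 is 32% of the whole
Set up: 59 = 32/100 * whole
whole = 59 * 100 / 32
whole = 5900 / 32
whole = 1475/8

1475/8


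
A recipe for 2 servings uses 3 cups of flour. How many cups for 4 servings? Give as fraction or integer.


Original: 3 cups for 2 servings
Target servings = 4
Scaling factor = 4/2
New amount = 3 * 4/2
= 12/2
= 6 cups

6


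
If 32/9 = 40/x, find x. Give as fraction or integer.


Setting up: 32/9 = 40/x
Cross multiply: 32 * x = 9 * 40
32x = 360
x = 360/32
x = 45/4

45/4


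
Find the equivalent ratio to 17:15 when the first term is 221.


Original ratio: 17:15
First term target: 221
Scale factor = 221 / 17 = 13
Multiply second term: 15 * 13 = 195
Equivalent ratio = 221:195

221:195


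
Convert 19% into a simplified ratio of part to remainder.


Part = 19%, Remainder = 81%
Ratio = 19:81
GCD(19, 81) = 1
Simplify: 19:81 = 19:81

19:81


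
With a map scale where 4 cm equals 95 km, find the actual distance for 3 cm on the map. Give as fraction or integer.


Map scale: 4 cm = 95 km
Measured distance on map = 3 cm
Set up proportion: 3 * 95 / 4
= 285 / 4
= 285/4 km

285/4


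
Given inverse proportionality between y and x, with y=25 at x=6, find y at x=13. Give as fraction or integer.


Inverse proportion: y = k/x
Find k: k = 6 * 25 = 150
Compute y at x=13: y = 150/13
y = 150/13

150/13


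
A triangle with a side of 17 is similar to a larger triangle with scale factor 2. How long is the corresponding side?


Similar triangles have proportional sides
Scale factor = 2
Smaller side = 17
Corresponding larger side = 17 * 2
= 34

34


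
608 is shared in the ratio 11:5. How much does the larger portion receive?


Total parts = 11 + 5 = 16
Value per part = 608 / 16 = 38
First share = 11 * 38 = 418
Second share = 5 * 38 = 190
Larger share = 418

418


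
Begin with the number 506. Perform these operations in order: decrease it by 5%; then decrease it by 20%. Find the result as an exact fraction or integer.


Start with 506.
Step 1: Decrease by 5%: 506 * 95/100 = 4807/10
Step 2: Decrease by 20%: 4807/10 * 80/100 = 9614/25
Final result = 9614/25

9614/25


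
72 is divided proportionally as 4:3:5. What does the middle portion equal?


Ratio = 4:3:5
Total parts = 4 + 3 + 5 = 12
Value per part = 72 / 12 = 6
First share = 4 * 6 = 24
Middle share = 3 * 6 = 18
Third share = 5 * 6 = 30

18


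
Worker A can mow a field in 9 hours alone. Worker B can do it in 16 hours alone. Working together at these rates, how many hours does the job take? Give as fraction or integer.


Rate of A = 1/9 job per hour
Rate of B = 1/16 job per hour
Combined rate = 1/9 + 1/16
Find common denominator: (16 + 9)/(9*16) = 25/144
Combined rate = 25/144 job per hour
Time together = 1 / (25/144) = 144/25 hours

144/25


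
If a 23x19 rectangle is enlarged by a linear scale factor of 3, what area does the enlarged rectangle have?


Original dimensions: 23 x 19
Enlargement factor = 3
New width = 23 * 3 = 69
New height = 19 * 3 = 57
New area = 69 * 57 = 3933

3933


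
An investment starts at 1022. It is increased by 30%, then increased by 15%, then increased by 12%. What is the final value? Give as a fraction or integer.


Start: 1022
Step 1: increase by 30% => multiply by 130/100
  1022 * 130/100 = 6643/5
Step 2: increase by 15% => multiply by 115/100
  6643/5 * 115/100 = 152789/100
Step 3: increase by 12% => multiply by 112/100
  152789/100 * 112/100 = 1069523/625
Final value = 1069523/625

1069523/625


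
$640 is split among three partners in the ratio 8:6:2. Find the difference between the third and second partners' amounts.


Total parts = 8 + 6 + 2 = 16
Value per part = 640 / 16 = 40
Shares: 8*40=320, 6*40=240, 2*40=80
Third share = 80, second share = 240
Difference = |80 - 240| = 160

160


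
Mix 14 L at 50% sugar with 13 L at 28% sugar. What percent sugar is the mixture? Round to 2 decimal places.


Solute in mixture 1 = 50% of 14 L = 14*50/100 = 7 L
Solute in mixture 2 = 28% of 13 L = 13*28/100 = 91/25 L
Total solute = 7 + 91/25 = 266/25 L
Total volume = 14 + 13 = 27 L
Final concentration = 266/25/27 * 100 = 39.41%

39.41


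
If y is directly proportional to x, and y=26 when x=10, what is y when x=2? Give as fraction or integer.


Direct proportion: y = kx
Find k: k = 26/10 = 13/5
Compute y at x=2: y = 13/5 * 2
y = 26/5

26/5


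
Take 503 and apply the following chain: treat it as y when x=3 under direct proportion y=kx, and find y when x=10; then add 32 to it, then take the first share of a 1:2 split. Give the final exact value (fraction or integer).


Start with 503.
Step 1: Direct prop: k = (503)/3; new y = k*10 = 503*10/3 = 5030/3
Step 2: Add 32: 5030/3+32=5126/3; split 1:2 first = 5126/3*1/3 = 5126/9
Final result = 5126/9

5126/9


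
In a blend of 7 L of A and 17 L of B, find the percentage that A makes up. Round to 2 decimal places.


Volume of A = 7 L
Volume of B = 17 L
Total volume = 7 + 17 = 24 L
Percentage of A = (7/24) * 100
= 29.17%

29.17


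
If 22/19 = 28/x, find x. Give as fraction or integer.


Setting up: 22/19 = 28/x
Cross multiply: 22 * x = 19 * 28
22x = 532
x = 532/22
x = 266/11

266/11


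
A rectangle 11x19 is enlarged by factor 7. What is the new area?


Original dimensions: 11 x 19
Enlargement factor = 7
New width = 11 * 7 = 77
New height = 19 * 7 = 133
New area = 77 * 133 = 10241

10241


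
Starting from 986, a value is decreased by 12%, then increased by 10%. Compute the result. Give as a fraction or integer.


Start: 986
Step 1: decrease by 12% => multiply by 88/100
  986 * 88/100 = 21692/25
Step 2: increase by 10% => multiply by 110/100
  21692/25 * 110/100 = 119306/125
Final value = 119306/125

119306/125


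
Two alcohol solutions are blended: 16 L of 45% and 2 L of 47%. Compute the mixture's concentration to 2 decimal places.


Solute in mixture 1 = 45% of 16 L = 16*45/100 = 36/5 L
Solute in mixture 2 = 47% of 2 L = 2*47/100 = 47/50 L
Total solute = 36/5 + 47/50 = 407/50 L
Total volume = 16 + 2 = 18 L
Final concentration = 407/50/18 * 100 = 45.22%

45.22


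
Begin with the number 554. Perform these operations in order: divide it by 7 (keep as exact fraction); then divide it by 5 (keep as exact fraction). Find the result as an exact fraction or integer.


Start with 554.
Step 1: Divide by 7: 554 / 7 = 554/7
Step 2: Divide by 5: 554/7 / 5 = 554/35
Final result = 554/35

554/35


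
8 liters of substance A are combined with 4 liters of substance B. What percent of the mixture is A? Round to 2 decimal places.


Volume of A = 8 L
Volume of B = 4 L
Total volume = 8 + 4 = 12 L
Percentage of A = (8/12) * 100
= 66.67%

66.67


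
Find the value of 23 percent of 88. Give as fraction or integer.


Compute 23% of 88
Convert percentage: 23% = 23/100
Multiply: 88 * 23/100
= 2024/100
= 506/25

506/25


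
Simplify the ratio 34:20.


Find GCD(34, 20)
GCD = 2
Divide both by 2: 34/2 = 17, 20/2 = 10
Simplified ratio = 17:10

17:10


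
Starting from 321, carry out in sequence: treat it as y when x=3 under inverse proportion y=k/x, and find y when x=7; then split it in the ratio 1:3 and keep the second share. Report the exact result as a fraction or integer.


Start with 321.
Step 1: Inverse prop: k = (321)*3; new y = k/7 = 321*3/7 = 963/7
Step 2: Split 1:3, second share = 963/7 * 3/4 = 2889/28
Final result = 2889/28

2889/28


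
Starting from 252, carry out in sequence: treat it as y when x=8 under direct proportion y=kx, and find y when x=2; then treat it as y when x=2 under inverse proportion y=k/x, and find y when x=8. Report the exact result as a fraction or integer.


Start with 252.
Step 1: Direct prop: k = (252)/8; new y = k*2 = 252*2/8 = 63
Step 2: Inverse prop: k = (63)*2; new y = k/8 = 63*2/8 = 63/4
Final result = 63/4

63/4


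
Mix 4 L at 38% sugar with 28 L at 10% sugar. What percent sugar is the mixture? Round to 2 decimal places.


Solute in mixture 1 = 38% of 4 L = 4*38/100 = 38/25 L
Solute in mixture 2 = 10% of 28 L = 28*10/100 = 14/5 L
Total solute = 38/25 + 14/5 = 108/25 L
Total volume = 4 + 28 = 32 L
Final concentration = 108/25/32 * 100 = 13.50%

13.50


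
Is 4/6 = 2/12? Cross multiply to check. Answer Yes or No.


Cross multiply to check 4/6 = 2/12
Left cross product: 4 * 12 = 48
Right cross product: 6 * 2 = 12
48 != 12
Not equal, so proportions differ => No

No


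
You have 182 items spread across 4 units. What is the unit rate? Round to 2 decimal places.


Total items = 182
Number of units = 4
Unit rate = 182 / 4
= 45.50 items per unit

45.50


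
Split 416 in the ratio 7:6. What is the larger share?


Total parts = 7 + 6 = 13
Value per part = 416 / 13 = 32
First share = 7 * 32 = 224
Second share = 6 * 32 = 192
Larger share = 224

224


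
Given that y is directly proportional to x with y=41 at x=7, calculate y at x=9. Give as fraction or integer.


Direct proportion: y = kx
Find k: k = 41/7 = 41/7
Compute y at x=9: y = 41/7 * 9
y = 369/7

369/7


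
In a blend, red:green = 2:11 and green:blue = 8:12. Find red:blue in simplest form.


Given a:b = 2:11 and b:c = 8:12
Make b consistent. Multiply first ratio by 8: a:b = 16:88
Multiply second ratio by 11: b:c = 88:132
Now b = 88 in both, so a:b:c = 16:88:132
Therefore a:c = 16:132
Simplify by GCD: a:c = 4:33

4:33


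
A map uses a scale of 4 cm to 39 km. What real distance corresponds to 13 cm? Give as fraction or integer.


Map scale: 4 cm = 39 km
Measured distance on map = 13 cm
Set up proportion: 13 * 39 / 4
= 507 / 4
= 507/4 km

507/4


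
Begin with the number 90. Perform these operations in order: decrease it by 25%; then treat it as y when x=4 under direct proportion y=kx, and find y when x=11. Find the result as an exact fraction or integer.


Start with 90.
Step 1: Decrease by 25%: 90 * 75/100 = 135/2
Step 2: Direct prop: k = (135/2)/4; new y = k*11 = 135/2*11/4 = 1485/8
Final result = 1485/8

1485/8


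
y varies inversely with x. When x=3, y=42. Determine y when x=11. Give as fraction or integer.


Inverse proportion: y = k/x
Find k: k = 3 * 42 = 126
Compute y at x=11: y = 126/11
y = 126/11

126/11


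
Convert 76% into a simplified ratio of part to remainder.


Part = 76%, Remainder = 24%
Ratio = 76:24
GCD(76, 24) = 4
Simplify: 19:6 = 19:6

19:6


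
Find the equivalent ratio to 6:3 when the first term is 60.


Original ratio: 6:3
First term target: 60
Scale factor = 60 / 6 = 10
Multiply second term: 3 * 10 = 30
Equivalent ratio = 60:30

60:30


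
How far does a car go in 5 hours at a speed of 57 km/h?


Using distance = speed * time
Speed = 57 km/h
Time = 5 hours
Distance = 57 * 5
= 285 km

285


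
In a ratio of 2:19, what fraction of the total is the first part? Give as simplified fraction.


Total parts = 2 + 19 = 21
First part fraction = 2/21
Simplify: 2/21 = 2/21

2/21


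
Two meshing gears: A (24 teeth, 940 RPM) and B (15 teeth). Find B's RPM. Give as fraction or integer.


Gear ratio: teeth_A * RPM_A = teeth_B * RPM_B
24 * 940 = 15 * RPM_B
22560 = 15 * RPM_B
RPM_B = 22560 / 15
RPM_B = 1504

1504


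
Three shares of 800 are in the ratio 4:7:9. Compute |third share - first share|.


Total parts = 4 + 7 + 9 = 20
Value per part = 800 / 20 = 40
Shares: 4*40=160, 7*40=280, 9*40=360
Third share = 360, first share = 160
Difference = |360 - 160| = 200

200


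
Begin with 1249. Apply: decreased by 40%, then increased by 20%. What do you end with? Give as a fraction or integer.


Start: 1249
Step 1: decrease by 40% => multiply by 60/100
  1249 * 60/100 = 3747/5
Step 2: increase by 20% => multiply by 120/100
  3747/5 * 120/100 = 22482/25
Final value = 22482/25

22482/25


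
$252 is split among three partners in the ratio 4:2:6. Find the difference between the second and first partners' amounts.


Total parts = 4 + 2 + 6 = 12
Value per part = 252 / 12 = 21
Shares: 4*21=84, 2*21=42, 6*21=126
Second share = 42, first share = 84
Difference = |42 - 84| = 42

42


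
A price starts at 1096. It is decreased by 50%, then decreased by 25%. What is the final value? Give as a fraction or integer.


Start: 1096
Step 1: decrease by 50% => multiply by 50/100
  1096 * 50/100 = 548
Step 2: decrease by 25% => multiply by 75/100
  548 * 75/100 = 411
Final value = 411

411


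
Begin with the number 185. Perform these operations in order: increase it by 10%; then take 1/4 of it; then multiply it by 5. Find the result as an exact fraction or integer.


Start with 185.
Step 1: Increase by 10%: 185 * 110/100 = 407/2
Step 2: Take 1/4: 407/2 * 1/4 = 407/8
Step 3: Multiply by 5: 407/8 * 5 = 2035/8
Final result = 2035/8

2035/8


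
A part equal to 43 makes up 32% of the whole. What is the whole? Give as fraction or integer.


Given: 43 is 32% of the whole
Set up: 43 = 32/100 * whole
whole = 43 * 100 / 32
whole = 4300 / 32
whole = 1075/8

1075/8


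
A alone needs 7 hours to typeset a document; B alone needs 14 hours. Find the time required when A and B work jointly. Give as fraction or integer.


Rate of A = 1/7 job per hour
Rate of B = 1/14 job per hour
Combined rate = 1/7 + 1/14
Find common denominator: (14 + 7)/(7*14) = 21/98
Combined rate = 3/14 job per hour
Time together = 1 / (3/14) = 14/3 hours

14/3


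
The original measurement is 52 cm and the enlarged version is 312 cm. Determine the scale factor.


Original length = 52 cm
Scaled length = 312 cm
Scale factor = 312 / 52
= 6

6


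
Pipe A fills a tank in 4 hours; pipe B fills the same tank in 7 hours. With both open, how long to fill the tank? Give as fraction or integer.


Rate of A = 1/4 job per hour
Rate of B = 1/7 job per hour
Combined rate = 1/4 + 1/7
Find common denominator: (7 + 4)/(4*7) = 11/28
Combined rate = 11/28 job per hour
Time together = 1 / (11/28) = 28/11 hours

28/11


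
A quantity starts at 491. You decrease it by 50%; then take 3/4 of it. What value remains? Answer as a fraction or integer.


Start with 491.
Step 1: Decrease by 50%: 491 * 50/100 = 491/2
Step 2: Take 3/4: 491/2 * 3/4 = 1473/8
Final result = 1473/8

1473/8


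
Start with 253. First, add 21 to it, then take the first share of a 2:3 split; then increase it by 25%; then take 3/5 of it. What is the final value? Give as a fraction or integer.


Start with 253.
Step 1: Add 21: 253+21=274; split 2:3 first = 274*2/5 = 548/5
Step 2: Increase by 25%: 548/5 * 125/100 = 137
Step 3: Take 3/5: 137 * 3/5 = 411/5
Final result = 411/5

411/5


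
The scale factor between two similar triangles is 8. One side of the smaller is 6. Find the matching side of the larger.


Similar triangles have proportional sides
Scale factor = 8
Smaller side = 6
Corresponding larger side = 6 * 8
= 48

48


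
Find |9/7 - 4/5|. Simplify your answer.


Simplify: 9/7 = 9/7 and 4/5 = 4/5
Find common denominator: LCD = 35
Convert: 45/35 and 28/35
Difference = |45 - 28|/35 = 17/35
Simplified = 17/35

17/35


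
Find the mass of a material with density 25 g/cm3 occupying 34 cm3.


Using mass = density * volume
Density = 25 g/cm3
Volume = 34 cm3
Mass = 25 * 34
= 850 g

850


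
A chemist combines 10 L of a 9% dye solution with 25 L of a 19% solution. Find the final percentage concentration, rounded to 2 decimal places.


Solute in mixture 1 = 9% of 10 L = 10*9/100 = 9/10 L
Solute in mixture 2 = 19% of 25 L = 25*19/100 = 19/4 L
Total solute = 9/10 + 19/4 = 113/20 L
Total volume = 10 + 25 = 35 L
Final concentration = 113/20/35 * 100 = 16.14%

16.14


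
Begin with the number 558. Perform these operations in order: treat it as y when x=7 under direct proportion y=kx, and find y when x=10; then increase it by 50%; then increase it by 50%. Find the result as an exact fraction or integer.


Start with 558.
Step 1: Direct prop: k = (558)/7; new y = k*10 = 558*10/7 = 5580/7
Step 2: Increase by 50%: 5580/7 * 150/100 = 8370/7
Step 3: Increase by 50%: 8370/7 * 150/100 = 12555/7
Final result = 12555/7

12555/7


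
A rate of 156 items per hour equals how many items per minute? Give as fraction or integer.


Converting from per hour to per minute
Rate = 156 items per hour
Divide by 60: 156/60
= 13/5 items per minute

13/5


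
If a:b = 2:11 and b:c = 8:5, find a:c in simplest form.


Given a:b = 2:11 and b:c = 8:5
Make b consistent. Multiply first ratio by 8: a:b = 16:88
Multiply second ratio by 11: b:c = 88:55
Now b = 88 in both, so a:b:c = 16:88:55
Therefore a:c = 16:55
Simplify by GCD: a:c = 16:55

16:55


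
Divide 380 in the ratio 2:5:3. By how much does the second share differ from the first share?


Total parts = 2 + 5 + 3 = 10
Value per part = 380 / 10 = 38
Shares: 2*38=76, 5*38=190, 3*38=114
Second share = 190, first share = 76
Difference = |190 - 76| = 114

114


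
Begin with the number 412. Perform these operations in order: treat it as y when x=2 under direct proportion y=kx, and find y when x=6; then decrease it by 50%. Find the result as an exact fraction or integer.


Start with 412.
Step 1: Direct prop: k = (412)/2; new y = k*6 = 412*6/2 = 1236
Step 2: Decrease by 50%: 1236 * 50/100 = 618
Final result = 618

618


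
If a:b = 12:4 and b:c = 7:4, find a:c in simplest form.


Given a:b = 12:4 and b:c = 7:4
Make b consistent. Multiply first ratio by 7: a:b = 84:28
Multiply second ratio by 4: b:c = 28:16
Now b = 28 in both, so a:b:c = 84:28:16
Therefore a:c = 84:16
Simplify by GCD: a:c = 21:4

21:4


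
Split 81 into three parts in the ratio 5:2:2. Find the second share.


Ratio = 5:2:2
Total parts = 5 + 2 + 2 = 9
Value per part = 81 / 9 = 9
First share = 5 * 9 = 45
Middle share = 2 * 9 = 18
Third share = 2 * 9 = 18

18


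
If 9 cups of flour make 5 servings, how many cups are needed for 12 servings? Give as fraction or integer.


Original: 9 cups for 5 servings
Target servings = 12
Scaling factor = 12/5
New amount = 9 * 12/5
= 108/5
= 108/5 cups

108/5


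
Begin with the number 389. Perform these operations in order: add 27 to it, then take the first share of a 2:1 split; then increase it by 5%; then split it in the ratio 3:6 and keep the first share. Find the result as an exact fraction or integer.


Start with 389.
Step 1: Add 27: 389+27=416; split 2:1 first = 416*2/3 = 832/3
Step 2: Increase by 5%: 832/3 * 105/100 = 1456/5
Step 3: Split 3:6, first share = 1456/5 * 3/9 = 1456/15
Final result = 1456/15

1456/15


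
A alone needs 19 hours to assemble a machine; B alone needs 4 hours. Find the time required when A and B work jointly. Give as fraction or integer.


Rate of A = 1/19 job per hour
Rate of B = 1/4 job per hour
Combined rate = 1/19 + 1/4
Find common denominator: (4 + 19)/(19*4) = 23/76
Combined rate = 23/76 job per hour
Time together = 1 / (23/76) = 76/23 hours

76/23


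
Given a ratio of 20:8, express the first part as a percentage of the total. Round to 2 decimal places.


Total parts = 20 + 8 = 28
First part fraction = 20/28
Percentage = (20/28) * 100
= 0.714286 * 100
= 71.43%

71.43


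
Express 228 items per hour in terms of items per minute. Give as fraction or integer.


Converting from per hour to per minute
Rate = 228 items per hour
Divide by 60: 228/60
= 19/5 items per minute

19/5


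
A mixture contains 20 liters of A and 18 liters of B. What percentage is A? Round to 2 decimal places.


Volume of A = 20 L
Volume of B = 18 L
Total volume = 20 + 18 = 38 L
Percentage of A = (20/38) * 100
= 52.63%

52.63


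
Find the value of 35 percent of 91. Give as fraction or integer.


Compute 35% of 91
Convert percentage: 35% = 35/100
Multiply: 91 * 35/100
= 3185/100
= 637/20

637/20


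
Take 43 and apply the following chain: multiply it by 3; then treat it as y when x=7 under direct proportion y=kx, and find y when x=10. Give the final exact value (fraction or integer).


Start with 43.
Step 1: Multiply by 3: 43 * 3 = 129
Step 2: Direct prop: k = (129)/7; new y = k*10 = 129*10/7 = 1290/7
Final result = 1290/7

1290/7


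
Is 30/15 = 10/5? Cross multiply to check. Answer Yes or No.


Cross multiply to check 30/15 = 10/5
Left cross product: 30 * 5 = 150
Right cross product: 15 * 10 = 150
150 = 150
Equal, so proportions match => Yes

Yes


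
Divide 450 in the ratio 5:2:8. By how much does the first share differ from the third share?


Total parts = 5 + 2 + 8 = 15
Value per part = 450 / 15 = 30
Shares: 5*30=150, 2*30=60, 8*30=240
First share = 150, third share = 240
Difference = |150 - 240| = 90

90


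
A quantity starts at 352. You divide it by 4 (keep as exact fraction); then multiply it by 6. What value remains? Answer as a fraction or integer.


Start with 352.
Step 1: Divide by 4: 352 / 4 = 88
Step 2: Multiply by 6: 88 * 6 = 528
Final result = 528

528


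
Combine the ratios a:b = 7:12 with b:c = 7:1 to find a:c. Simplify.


Given a:b = 7:12 and b:c = 7:1
Make b consistent. Multiply first ratio by 7: a:b = 49:84
Multiply second ratio by 12: b:c = 84:12
Now b = 84 in both, so a:b:c = 49:84:12
Therefore a:c = 49:12
Simplify by GCD: a:c = 49:12

49:12


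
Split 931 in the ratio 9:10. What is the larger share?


Total parts = 9 + 10 = 19
Value per part = 931 / 19 = 49
First share = 9 * 49 = 441
Second share = 10 * 49 = 490
Larger share = 490

490


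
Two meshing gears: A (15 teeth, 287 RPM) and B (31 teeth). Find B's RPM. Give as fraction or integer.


Gear ratio: teeth_A * RPM_A = teeth_B * RPM_B
15 * 287 = 31 * RPM_B
4305 = 31 * RPM_B
RPM_B = 4305 / 31
RPM_B = 4305/31

4305/31


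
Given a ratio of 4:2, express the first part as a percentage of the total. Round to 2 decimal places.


Total parts = 4 + 2 = 6
First part fraction = 4/6
Percentage = (4/6) * 100
= 0.666667 * 100
= 66.67%

66.67


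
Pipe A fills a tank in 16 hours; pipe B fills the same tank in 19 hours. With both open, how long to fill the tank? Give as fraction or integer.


Rate of A = 1/16 job per hour
Rate of B = 1/19 job per hour
Combined rate = 1/16 + 1/19
Find common denominator: (19 + 16)/(16*19) = 35/304
Combined rate = 35/304 job per hour
Time together = 1 / (35/304) = 304/35 hours

304/35


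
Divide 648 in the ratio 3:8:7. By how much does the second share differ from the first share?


Total parts = 3 + 8 + 7 = 18
Value per part = 648 / 18 = 36
Shares: 3*36=108, 8*36=288, 7*36=252
Second share = 288, first share = 108
Difference = |288 - 108| = 180

180


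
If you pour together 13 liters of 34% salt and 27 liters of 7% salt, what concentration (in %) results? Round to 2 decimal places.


Solute in mixture 1 = 34% of 13 L = 13*34/100 = 221/50 L
Solute in mixture 2 = 7% of 27 L = 27*7/100 = 189/100 L
Total solute = 221/50 + 189/100 = 631/100 L
Total volume = 13 + 27 = 40 L
Final concentration = 631/100/40 * 100 = 15.78%

15.78


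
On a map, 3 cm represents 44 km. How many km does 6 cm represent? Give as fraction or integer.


Map scale: 3 cm = 44 km
Measured distance on map = 6 cm
Set up proportion: 6 * 44 / 3
= 264 / 3
= 88 km

88


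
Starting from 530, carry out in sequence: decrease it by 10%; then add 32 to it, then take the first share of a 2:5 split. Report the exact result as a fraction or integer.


Start with 530.
Step 1: Decrease by 10%: 530 * 90/100 = 477
Step 2: Add 32: 477+32=509; split 2:5 first = 509*2/7 = 1018/7
Final result = 1018/7

1018/7


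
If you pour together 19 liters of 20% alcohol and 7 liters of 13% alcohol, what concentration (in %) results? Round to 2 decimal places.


Solute in mixture 1 = 20% of 19 L = 19*20/100 = 19/5 L
Solute in mixture 2 = 13% of 7 L = 7*13/100 = 91/100 L
Total solute = 19/5 + 91/100 = 471/100 L
Total volume = 19 + 7 = 26 L
Final concentration = 471/100/26 * 100 = 18.12%

18.12
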